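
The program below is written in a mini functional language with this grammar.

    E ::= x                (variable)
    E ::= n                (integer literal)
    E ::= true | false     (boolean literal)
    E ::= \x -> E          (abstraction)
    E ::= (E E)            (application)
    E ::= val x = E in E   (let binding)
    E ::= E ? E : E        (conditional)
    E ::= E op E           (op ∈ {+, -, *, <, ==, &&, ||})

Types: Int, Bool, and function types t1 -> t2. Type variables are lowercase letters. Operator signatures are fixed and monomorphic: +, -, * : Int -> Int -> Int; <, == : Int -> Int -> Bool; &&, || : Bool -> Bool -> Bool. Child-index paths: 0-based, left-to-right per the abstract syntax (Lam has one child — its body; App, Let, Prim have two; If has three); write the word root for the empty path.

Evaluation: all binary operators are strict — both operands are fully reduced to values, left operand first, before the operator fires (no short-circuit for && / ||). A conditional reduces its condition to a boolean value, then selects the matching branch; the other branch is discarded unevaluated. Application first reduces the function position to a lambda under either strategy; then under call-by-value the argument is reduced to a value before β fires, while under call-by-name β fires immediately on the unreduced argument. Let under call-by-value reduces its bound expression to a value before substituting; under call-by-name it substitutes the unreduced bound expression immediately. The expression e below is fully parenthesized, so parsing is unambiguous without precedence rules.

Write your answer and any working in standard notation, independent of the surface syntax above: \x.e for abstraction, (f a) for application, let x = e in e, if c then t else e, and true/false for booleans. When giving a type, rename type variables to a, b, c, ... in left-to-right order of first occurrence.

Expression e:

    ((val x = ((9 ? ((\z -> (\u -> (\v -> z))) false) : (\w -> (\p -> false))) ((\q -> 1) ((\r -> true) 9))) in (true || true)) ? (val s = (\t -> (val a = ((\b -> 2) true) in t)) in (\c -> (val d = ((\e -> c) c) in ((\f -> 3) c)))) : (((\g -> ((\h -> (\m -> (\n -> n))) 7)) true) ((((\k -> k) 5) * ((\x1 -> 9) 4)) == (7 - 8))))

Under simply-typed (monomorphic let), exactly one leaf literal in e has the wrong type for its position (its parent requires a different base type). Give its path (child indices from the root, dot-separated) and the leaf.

Trace:
  unify Int ~ Bool
  FAIL: mismatch Int ~ Bool

Answer: 0.0.0.0 : 9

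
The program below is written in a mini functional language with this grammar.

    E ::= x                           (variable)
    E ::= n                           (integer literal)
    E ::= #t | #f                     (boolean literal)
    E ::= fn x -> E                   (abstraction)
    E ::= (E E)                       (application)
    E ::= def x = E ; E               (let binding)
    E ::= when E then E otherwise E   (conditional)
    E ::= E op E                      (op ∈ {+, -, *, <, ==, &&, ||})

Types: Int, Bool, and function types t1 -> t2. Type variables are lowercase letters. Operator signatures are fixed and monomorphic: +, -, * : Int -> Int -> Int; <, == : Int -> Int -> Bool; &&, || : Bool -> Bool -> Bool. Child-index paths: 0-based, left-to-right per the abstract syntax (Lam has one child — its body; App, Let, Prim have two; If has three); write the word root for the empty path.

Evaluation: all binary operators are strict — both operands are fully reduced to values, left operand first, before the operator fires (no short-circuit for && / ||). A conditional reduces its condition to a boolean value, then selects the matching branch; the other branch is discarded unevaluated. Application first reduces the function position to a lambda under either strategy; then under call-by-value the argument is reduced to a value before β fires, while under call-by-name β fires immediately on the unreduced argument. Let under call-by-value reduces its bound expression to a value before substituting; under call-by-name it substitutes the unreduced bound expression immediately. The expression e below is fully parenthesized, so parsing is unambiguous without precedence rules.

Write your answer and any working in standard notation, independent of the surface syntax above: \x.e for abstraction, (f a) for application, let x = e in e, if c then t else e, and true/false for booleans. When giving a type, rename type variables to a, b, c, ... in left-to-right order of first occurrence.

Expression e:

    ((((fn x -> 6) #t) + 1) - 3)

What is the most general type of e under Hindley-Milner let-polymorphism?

Derivation:
\x._ : a -> Int
  unify a -> Int ~ Bool -> b
  unify a ~ Bool
  unify Int ~ b
_ _ : Int
  unify Int ~ Int
  unify Int ~ Int
  unify Int ~ Int
  unify Int ~ Int

Answer: Int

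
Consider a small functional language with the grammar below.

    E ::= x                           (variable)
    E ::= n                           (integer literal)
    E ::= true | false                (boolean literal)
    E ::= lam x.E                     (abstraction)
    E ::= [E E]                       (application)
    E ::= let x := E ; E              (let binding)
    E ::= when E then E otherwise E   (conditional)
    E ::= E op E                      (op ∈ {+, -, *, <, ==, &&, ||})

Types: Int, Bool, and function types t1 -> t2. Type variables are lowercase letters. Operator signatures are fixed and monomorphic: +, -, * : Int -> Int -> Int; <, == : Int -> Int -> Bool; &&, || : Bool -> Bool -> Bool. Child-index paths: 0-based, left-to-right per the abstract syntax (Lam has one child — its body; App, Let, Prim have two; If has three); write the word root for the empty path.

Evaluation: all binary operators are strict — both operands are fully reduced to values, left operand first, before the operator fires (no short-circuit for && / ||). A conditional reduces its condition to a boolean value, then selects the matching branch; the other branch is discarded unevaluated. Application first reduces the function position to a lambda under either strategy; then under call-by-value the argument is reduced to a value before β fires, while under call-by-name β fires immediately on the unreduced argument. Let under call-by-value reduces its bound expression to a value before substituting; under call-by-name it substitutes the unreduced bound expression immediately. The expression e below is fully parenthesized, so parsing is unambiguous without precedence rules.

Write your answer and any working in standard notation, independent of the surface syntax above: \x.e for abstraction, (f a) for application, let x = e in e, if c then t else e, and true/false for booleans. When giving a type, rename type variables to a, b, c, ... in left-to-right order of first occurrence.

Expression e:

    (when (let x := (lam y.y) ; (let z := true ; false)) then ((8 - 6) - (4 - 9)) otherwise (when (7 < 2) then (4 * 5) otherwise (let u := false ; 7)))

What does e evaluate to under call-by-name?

Trace:
step 0: (if (let x = (\y.y) in (let z = true in false)) then ((8 - 6) - (4 - 9)) else (if (7 < 2) then (4 * 5) else (let u = false in 7)))
step 1: [let@0] (if (let z = true in false) then ((8 - 6) - (4 - 9)) else (if (7 < 2) then (4 * 5) else (let u = false in 7)))
step 2: [let@0] (if false then ((8 - 6) - (4 - 9)) else (if (7 < 2) then (4 * 5) else (let u = false in 7)))
step 3: [if@root] (if (7 < 2) then (4 * 5) else (let u = false in 7))
step 4: [delta@0] (if false then (4 * 5) else (let u = false in 7))
step 5: [if@root] (let u = false in 7)
step 6: [let@root] 7

Answer: 7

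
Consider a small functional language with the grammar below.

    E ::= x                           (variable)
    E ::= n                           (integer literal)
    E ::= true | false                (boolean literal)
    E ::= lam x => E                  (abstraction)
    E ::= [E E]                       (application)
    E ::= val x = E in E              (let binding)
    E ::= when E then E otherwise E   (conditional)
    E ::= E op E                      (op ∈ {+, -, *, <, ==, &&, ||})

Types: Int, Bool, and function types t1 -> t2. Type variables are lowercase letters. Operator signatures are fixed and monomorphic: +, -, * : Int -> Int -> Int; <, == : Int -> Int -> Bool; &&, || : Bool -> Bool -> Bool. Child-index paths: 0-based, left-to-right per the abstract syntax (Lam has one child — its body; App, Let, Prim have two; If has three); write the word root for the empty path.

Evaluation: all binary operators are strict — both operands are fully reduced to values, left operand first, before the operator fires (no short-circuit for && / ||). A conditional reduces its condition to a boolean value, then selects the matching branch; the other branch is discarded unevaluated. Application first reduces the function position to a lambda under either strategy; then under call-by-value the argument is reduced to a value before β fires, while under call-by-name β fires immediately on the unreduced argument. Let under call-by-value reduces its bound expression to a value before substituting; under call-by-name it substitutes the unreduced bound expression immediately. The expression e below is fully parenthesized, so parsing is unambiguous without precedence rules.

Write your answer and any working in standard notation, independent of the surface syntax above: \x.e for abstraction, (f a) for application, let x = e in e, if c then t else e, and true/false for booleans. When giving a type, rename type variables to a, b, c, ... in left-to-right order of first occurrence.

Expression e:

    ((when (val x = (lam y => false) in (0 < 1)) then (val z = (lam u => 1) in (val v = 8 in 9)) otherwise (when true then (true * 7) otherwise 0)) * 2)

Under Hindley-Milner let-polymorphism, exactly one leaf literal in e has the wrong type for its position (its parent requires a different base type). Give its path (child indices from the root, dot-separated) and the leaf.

Working:
\y._ : a -> Bool
let x : forall. a -> Bool
  unify Int ~ Int
  unify Int ~ Int
  unify Bool ~ Bool
\u._ : b -> Int
let z : forall. b -> Int
let v : Int
  unify Bool ~ Bool
  unify Bool ~ Int
  FAIL: mismatch Bool ~ Int

Answer: 0.2.1.0 : true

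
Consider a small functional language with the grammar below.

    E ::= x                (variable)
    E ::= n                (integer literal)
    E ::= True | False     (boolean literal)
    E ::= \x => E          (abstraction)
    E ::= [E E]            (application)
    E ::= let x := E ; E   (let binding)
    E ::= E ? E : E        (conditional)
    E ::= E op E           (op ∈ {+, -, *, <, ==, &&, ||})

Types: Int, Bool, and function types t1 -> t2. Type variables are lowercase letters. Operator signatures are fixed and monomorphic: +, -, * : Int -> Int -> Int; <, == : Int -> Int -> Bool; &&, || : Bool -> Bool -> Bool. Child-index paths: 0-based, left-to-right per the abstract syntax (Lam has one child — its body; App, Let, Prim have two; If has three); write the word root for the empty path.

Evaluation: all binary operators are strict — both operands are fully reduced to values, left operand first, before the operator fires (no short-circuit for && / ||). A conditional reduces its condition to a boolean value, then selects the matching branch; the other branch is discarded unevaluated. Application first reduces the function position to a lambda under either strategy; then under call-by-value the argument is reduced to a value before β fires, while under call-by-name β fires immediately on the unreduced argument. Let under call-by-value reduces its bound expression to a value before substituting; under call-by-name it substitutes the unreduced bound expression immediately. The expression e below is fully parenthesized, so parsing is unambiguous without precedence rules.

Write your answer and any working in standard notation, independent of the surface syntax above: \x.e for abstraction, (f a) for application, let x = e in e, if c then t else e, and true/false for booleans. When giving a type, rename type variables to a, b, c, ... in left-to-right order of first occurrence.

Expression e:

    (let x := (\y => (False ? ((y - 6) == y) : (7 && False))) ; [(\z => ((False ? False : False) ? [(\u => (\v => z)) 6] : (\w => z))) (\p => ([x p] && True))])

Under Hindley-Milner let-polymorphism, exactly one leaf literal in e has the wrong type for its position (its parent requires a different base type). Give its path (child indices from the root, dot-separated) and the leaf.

Derivation:
  unify Bool ~ Bool
y : a
  unify a ~ Int
  unify Int ~ Int
  unify Int ~ Int
y : Int
  unify Int ~ Int
  unify Int ~ Bool
  FAIL: mismatch Int ~ Bool

Answer: 0.0.2.0 : 7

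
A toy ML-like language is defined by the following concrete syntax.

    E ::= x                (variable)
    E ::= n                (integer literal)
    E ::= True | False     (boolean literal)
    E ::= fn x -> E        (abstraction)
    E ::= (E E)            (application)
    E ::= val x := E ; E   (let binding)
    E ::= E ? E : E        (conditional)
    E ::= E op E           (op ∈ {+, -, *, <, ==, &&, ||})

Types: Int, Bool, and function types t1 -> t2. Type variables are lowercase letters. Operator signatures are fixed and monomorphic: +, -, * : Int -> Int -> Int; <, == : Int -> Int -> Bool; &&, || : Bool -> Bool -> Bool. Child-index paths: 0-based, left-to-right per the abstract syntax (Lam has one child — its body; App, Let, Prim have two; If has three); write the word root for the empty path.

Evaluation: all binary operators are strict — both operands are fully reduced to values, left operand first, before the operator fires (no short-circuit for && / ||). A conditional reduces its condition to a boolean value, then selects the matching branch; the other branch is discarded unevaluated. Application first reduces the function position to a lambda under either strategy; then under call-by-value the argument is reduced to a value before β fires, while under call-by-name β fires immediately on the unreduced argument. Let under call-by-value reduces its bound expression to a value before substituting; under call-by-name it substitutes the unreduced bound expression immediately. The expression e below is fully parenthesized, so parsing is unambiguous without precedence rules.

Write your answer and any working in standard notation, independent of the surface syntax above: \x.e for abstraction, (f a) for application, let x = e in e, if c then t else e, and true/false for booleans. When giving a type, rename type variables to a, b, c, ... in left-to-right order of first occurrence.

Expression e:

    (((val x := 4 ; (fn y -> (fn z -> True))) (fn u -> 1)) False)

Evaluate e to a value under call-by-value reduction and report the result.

Answer: true

Trace:
step 0: (((let x = 4 in (\y.(\z.true))) (\u.1)) false)
step 1: [let@0.0] (((\y.(\z.true)) (\u.1)) false)
step 2: [beta@0] ((\z.true) false)
step 3: [beta@root] true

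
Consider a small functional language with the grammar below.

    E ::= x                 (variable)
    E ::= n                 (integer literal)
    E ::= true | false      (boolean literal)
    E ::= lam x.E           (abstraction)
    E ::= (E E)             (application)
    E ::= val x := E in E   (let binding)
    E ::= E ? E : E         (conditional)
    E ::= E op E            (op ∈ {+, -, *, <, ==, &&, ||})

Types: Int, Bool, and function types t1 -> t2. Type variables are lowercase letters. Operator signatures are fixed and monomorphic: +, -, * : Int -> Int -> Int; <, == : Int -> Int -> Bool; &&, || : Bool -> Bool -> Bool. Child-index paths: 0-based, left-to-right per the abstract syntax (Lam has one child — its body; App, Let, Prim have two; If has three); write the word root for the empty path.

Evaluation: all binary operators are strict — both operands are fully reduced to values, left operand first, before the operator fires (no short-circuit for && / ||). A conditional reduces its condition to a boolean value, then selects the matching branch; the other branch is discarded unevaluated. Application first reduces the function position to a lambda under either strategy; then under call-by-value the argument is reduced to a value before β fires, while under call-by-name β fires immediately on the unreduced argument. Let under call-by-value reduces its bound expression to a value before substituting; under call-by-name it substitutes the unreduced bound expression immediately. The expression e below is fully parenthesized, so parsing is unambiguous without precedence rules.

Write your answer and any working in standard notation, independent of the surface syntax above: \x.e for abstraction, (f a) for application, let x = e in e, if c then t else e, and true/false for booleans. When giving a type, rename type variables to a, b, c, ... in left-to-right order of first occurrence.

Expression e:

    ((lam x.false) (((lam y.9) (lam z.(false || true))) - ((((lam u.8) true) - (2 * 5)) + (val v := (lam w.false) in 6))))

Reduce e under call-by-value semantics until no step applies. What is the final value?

Working:
step 0: ((\x.false) (((\y.9) (\z.(false || true))) - ((((\u.8) true) - (2 * 5)) + (let v = (\w.false) in 6))))
step 1: [beta@1.0] ((\x.false) (9 - ((((\u.8) true) - (2 * 5)) + (let v = (\w.false) in 6))))
step 2: [beta@1.1.0.0] ((\x.false) (9 - ((8 - (2 * 5)) + (let v = (\w.false) in 6))))
step 3: [delta@1.1.0.1] ((\x.false) (9 - ((8 - 10) + (let v = (\w.false) in 6))))
step 4: [delta@1.1.0] ((\x.false) (9 - (-2 + (let v = (\w.false) in 6))))
step 5: [let@1.1.1] ((\x.false) (9 - (-2 + 6)))
step 6: [delta@1.1] ((\x.false) (9 - 4))
step 7: [delta@1] ((\x.false) 5)
step 8: [beta@root] false

Answer: false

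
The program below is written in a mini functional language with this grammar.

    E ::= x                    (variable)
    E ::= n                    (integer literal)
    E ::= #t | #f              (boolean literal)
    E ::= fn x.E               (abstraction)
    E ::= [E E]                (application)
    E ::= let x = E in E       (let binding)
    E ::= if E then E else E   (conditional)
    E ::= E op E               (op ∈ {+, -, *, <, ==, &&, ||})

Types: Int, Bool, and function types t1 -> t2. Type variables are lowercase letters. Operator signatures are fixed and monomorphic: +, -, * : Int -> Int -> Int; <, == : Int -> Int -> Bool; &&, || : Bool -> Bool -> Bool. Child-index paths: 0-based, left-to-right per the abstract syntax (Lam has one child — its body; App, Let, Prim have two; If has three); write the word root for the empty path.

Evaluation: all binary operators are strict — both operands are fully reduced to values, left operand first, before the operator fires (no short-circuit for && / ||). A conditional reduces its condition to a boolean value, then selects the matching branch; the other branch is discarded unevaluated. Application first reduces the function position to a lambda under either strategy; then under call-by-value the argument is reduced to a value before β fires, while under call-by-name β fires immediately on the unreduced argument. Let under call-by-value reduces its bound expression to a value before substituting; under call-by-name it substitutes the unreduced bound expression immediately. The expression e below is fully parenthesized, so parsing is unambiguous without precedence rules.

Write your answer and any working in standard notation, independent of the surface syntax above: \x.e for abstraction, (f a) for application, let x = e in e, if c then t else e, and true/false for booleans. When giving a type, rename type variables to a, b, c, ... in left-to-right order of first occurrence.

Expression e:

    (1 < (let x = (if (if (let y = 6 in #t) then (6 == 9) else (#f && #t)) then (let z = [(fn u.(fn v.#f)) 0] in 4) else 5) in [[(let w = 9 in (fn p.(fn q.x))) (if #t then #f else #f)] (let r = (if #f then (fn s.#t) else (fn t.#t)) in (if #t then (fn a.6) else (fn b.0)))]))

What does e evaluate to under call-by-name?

Answer: true

Derivation:
step 0: (1 < (let x = (if (if (let y = 6 in true) then (6 == 9) else (false && true)) then (let z = ((\u.(\v.false)) 0) in 4) else 5) in (((let w = 9 in (\p.(\q.x))) (if true then false else false)) (let r = (if false then (\s.true) else (\t.true)) in (if true then (\a.6) else (\b.0))))))
step 1: [let@1] (1 < (((let w = 9 in (\p.(\q.(if (if (let y = 6 in true) then (6 == 9) else (false && true)) then (let z = ((\u.(\v.false)) 0) in 4) else 5)))) (if true then false else false)) (let r = (if false then (\s.true) else (\t.true)) in (if true then (\a.6) else (\b.0)))))
step 2: [let@1.0.0] (1 < (((\p.(\q.(if (if (let y = 6 in true) then (6 == 9) else (false && true)) then (let z = ((\u.(\v.false)) 0) in 4) else 5))) (if true then false else false)) (let r = (if false then (\s.true) else (\t.true)) in (if true then (\a.6) else (\b.0)))))
step 3: [beta@1.0] (1 < ((\q.(if (if (let y = 6 in true) then (6 == 9) else (false && true)) then (let z = ((\u.(\v.false)) 0) in 4) else 5)) (let r = (if false then (\s.true) else (\t.true)) in (if true then (\a.6) else (\b.0)))))
step 4: [beta@1] (1 < (if (if (let y = 6 in true) then (6 == 9) else (false && true)) then (let z = ((\u.(\v.false)) 0) in 4) else 5))
step 5: [let@1.0.0] (1 < (if (if true then (6 == 9) else (false && true)) then (let z = ((\u.(\v.false)) 0) in 4) else 5))
step 6: [if@1.0] (1 < (if (6 == 9) then (let z = ((\u.(\v.false)) 0) in 4) else 5))
step 7: [delta@1.0] (1 < (if false then (let z = ((\u.(\v.false)) 0) in 4) else 5))
step 8: [if@1] (1 < 5)
step 9: [delta@root] true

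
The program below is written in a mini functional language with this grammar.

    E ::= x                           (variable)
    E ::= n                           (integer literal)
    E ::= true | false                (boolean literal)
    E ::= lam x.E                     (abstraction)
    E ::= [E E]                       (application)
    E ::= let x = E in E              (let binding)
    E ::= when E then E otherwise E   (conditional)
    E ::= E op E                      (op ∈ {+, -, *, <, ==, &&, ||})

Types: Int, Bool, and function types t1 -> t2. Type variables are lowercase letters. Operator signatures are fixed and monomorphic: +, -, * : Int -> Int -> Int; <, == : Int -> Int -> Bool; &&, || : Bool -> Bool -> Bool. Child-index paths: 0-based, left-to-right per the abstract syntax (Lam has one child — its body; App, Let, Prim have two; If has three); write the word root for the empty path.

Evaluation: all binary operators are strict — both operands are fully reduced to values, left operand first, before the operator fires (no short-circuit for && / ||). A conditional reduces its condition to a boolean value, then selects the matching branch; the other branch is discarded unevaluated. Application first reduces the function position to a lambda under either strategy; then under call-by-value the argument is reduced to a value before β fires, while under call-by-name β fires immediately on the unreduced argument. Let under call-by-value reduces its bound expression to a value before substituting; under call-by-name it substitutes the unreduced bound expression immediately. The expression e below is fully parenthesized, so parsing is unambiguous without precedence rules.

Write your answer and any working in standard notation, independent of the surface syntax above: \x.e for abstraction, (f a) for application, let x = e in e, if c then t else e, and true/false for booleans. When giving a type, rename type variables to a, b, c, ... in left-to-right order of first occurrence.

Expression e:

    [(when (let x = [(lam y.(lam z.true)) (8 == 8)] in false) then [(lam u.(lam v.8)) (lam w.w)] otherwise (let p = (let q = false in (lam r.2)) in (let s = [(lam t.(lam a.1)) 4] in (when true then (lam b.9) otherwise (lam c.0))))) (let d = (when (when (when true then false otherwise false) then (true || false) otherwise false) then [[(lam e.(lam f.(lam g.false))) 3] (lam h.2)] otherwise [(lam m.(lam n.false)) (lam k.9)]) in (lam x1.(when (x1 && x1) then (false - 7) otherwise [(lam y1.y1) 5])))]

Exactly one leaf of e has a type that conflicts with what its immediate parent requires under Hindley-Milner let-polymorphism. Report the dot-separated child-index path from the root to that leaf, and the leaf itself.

Answer: 1.1.0.1.0 : false

Working:
\z._ : b -> Bool
\y._ : a -> b -> Bool
  unify Int ~ Int
  unify Int ~ Int
  unify a -> b -> Bool ~ Bool -> c
  unify a ~ Bool
  unify b -> Bool ~ c
_ _ : b -> Bool
let x : forall. b -> Bool
  unify Bool ~ Bool
\v._ : e -> Int
\u._ : d -> e -> Int
w : f
\w._ : f -> f
  unify d -> e -> Int ~ (f -> f) -> g
  unify d ~ f -> f
  unify e -> Int ~ g
_ _ : e -> Int
let q : Bool
\r._ : h -> Int
let p : forall. h -> Int
\a._ : j -> Int
\t._ : i -> j -> Int
  unify i -> j -> Int ~ Int -> k
  unify i ~ Int
  unify j -> Int ~ k
_ _ : j -> Int
let s : forall. j -> Int
  unify Bool ~ Bool
\b._ : l -> Int
\c._ : m -> Int
  unify l -> Int ~ m -> Int
  unify l ~ m
  unify Int ~ Int
  unify e -> Int ~ m -> Int
  unify e ~ m
  unify Int ~ Int
  unify Bool ~ Bool
  unify Bool ~ Bool
  unify Bool ~ Bool
  unify Bool ~ Bool
  unify Bool ~ Bool
  unify Bool ~ Bool
  unify Bool ~ Bool
\g._ : p -> Bool
\f._ : o -> p -> Bool
\e._ : n -> o -> p -> Bool
  unify n -> o -> p -> Bool ~ Int -> q
  unify n ~ Int
  unify o -> p -> Bool ~ q
_ _ : o -> p -> Bool
\h._ : r -> Int
  unify o -> p -> Bool ~ (r -> Int) -> s
  unify o ~ r -> Int
  unify p -> Bool ~ s
_ _ : p -> Bool
\n._ : u -> Bool
\m._ : t -> u -> Bool
\k._ : v -> Int
  unify t -> u -> Bool ~ (v -> Int) -> w
  unify t ~ v -> Int
  unify u -> Bool ~ w
_ _ : u -> Bool
  unify p -> Bool ~ u -> Bool
  unify p ~ u
  unify Bool ~ Bool
let d : forall. u -> Bool
x1 : x
  unify x ~ Bool
x1 : Bool
  unify Bool ~ Bool
  unify Bool ~ Bool
  unify Bool ~ Int
  FAIL: mismatch Bool ~ Int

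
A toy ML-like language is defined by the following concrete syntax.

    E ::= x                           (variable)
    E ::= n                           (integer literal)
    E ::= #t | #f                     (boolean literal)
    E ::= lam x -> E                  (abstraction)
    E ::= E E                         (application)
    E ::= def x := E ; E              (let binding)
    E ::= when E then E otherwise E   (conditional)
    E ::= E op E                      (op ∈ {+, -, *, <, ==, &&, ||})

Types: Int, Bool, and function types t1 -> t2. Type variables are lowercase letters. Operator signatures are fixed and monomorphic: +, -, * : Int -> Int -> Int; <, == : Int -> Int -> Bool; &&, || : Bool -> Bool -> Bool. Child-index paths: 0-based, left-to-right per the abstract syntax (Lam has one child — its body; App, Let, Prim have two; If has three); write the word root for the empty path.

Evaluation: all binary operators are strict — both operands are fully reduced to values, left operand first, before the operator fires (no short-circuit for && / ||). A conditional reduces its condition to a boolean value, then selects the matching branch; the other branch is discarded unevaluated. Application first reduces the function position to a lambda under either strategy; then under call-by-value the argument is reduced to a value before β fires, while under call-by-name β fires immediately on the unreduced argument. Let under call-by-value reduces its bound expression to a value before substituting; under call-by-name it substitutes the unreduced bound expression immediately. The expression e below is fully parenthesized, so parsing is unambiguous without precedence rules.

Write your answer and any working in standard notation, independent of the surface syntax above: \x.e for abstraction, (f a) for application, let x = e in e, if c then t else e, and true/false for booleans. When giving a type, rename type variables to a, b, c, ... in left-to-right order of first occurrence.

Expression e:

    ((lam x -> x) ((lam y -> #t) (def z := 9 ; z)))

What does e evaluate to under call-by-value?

Working:
step 0: ((\x.x) ((\y.true) (let z = 9 in z)))
step 1: [let@1.1] ((\x.x) ((\y.true) 9))
step 2: [beta@1] ((\x.x) true)
step 3: [beta@root] true

Answer: true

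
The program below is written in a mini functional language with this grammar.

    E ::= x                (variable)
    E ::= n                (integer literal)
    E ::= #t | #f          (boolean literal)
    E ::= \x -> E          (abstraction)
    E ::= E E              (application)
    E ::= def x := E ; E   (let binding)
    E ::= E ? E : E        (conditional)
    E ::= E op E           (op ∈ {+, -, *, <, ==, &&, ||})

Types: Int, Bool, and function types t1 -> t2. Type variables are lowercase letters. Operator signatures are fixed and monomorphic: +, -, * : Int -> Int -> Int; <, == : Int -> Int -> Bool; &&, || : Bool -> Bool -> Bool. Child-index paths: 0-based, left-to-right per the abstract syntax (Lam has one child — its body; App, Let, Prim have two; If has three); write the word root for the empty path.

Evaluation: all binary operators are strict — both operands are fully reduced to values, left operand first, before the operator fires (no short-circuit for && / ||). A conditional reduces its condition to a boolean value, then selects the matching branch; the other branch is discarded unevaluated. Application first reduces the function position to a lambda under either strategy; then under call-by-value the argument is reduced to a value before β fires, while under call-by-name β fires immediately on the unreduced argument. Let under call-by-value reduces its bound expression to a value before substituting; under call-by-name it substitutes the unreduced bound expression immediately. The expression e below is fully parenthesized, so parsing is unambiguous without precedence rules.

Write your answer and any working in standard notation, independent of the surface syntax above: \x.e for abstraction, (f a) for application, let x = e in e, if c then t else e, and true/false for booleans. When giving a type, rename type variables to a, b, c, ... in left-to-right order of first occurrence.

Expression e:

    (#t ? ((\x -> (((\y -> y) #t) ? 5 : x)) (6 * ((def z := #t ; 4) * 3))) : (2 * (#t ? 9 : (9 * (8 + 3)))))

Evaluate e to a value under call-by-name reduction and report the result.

Trace:
step 0: (if true then ((\x.(if ((\y.y) true) then 5 else x)) (6 * ((let z = true in 4) * 3))) else (2 * (if true then 9 else (9 * (8 + 3)))))
step 1: [if@root] ((\x.(if ((\y.y) true) then 5 else x)) (6 * ((let z = true in 4) * 3)))
step 2: [beta@root] (if ((\y.y) true) then 5 else (6 * ((let z = true in 4) * 3)))
step 3: [beta@0] (if true then 5 else (6 * ((let z = true in 4) * 3)))
step 4: [if@root] 5

Answer: 5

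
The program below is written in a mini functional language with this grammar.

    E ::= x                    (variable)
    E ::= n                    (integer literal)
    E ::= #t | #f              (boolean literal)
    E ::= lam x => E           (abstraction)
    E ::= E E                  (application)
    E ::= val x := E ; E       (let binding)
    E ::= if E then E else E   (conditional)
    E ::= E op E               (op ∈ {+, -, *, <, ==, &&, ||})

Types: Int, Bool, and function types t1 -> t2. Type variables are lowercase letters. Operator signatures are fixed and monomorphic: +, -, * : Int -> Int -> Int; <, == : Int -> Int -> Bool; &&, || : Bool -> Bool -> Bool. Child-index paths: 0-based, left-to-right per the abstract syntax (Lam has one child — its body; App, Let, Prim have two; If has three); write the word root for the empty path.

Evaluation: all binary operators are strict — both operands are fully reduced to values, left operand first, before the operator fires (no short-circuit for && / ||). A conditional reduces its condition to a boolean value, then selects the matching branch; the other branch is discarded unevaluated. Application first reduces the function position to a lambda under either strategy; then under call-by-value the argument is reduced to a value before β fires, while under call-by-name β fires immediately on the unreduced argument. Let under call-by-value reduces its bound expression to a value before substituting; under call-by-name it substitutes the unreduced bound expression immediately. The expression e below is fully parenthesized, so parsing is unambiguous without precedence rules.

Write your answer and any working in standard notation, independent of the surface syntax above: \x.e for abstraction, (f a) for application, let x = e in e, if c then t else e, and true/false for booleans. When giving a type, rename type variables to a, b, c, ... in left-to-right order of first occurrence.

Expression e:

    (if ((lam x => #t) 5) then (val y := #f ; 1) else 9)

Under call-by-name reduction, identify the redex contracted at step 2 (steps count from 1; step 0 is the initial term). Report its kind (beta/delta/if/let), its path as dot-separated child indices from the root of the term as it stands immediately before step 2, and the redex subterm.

Answer: if at root : (if true then (let y = false in 1) else 9)

Trace:
step 0: (if ((\x.true) 5) then (let y = false in 1) else 9)
step 1: [beta@0] (if true then (let y = false in 1) else 9)
step 2: [if@root] (let y = false in 1)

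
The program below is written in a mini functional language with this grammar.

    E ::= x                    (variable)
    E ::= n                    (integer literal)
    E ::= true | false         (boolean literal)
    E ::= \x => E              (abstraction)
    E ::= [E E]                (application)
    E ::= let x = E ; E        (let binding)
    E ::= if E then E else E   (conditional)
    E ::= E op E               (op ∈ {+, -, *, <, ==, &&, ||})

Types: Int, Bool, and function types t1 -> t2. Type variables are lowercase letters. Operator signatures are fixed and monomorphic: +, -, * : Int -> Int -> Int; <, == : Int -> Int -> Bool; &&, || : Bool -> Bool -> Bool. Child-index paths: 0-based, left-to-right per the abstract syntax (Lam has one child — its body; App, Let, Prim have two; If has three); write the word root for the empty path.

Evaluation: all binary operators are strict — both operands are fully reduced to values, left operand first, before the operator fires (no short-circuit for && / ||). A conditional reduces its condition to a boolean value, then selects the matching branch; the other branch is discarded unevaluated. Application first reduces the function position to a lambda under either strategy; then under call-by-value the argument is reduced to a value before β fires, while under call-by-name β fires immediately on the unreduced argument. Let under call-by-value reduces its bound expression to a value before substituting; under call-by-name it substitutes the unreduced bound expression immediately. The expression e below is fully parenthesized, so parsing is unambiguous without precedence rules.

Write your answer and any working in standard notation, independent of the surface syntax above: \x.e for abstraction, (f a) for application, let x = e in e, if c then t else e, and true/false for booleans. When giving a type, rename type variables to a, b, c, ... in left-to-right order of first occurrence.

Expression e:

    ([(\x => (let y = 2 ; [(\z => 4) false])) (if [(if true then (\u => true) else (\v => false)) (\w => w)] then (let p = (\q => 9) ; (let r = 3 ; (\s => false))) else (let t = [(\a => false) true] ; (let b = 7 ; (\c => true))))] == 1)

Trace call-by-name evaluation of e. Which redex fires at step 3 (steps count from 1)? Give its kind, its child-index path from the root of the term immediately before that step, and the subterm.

Answer: beta at 0 : ((\z.4) false)

Trace:
step 0: (((\x.(let y = 2 in ((\z.4) false))) (if ((if true then (\u.true) else (\v.false)) (\w.w)) then (let p = (\q.9) in (let r = 3 in (\s.false))) else (let t = ((\a.false) true) in (let b = 7 in (\c.true))))) == 1)
step 1: [beta@0] ((let y = 2 in ((\z.4) false)) == 1)
step 2: [let@0] (((\z.4) false) == 1)
step 3: [beta@0] (4 == 1)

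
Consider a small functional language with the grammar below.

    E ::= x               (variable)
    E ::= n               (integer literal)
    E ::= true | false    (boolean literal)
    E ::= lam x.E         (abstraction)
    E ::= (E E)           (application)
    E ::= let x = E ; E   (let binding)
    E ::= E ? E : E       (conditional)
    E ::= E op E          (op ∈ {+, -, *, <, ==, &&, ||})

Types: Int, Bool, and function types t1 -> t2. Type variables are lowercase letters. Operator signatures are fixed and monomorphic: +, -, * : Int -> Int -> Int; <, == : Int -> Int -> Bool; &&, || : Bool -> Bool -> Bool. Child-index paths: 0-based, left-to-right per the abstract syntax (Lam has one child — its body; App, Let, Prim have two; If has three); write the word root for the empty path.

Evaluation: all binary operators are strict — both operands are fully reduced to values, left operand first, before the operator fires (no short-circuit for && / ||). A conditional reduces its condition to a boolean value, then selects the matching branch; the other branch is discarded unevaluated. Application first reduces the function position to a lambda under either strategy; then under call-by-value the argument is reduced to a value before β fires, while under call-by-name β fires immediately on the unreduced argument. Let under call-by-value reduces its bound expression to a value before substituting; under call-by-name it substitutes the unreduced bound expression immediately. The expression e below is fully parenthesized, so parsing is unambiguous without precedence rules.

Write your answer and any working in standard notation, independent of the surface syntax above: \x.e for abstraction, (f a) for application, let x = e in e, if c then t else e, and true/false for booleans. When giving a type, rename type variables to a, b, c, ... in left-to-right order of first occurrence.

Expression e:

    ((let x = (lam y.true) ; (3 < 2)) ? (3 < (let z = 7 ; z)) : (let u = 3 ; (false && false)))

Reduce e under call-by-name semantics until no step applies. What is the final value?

Derivation:
step 0: (if (let x = (\y.true) in (3 < 2)) then (3 < (let z = 7 in z)) else (let u = 3 in (false && false)))
step 1: [let@0] (if (3 < 2) then (3 < (let z = 7 in z)) else (let u = 3 in (false && false)))
step 2: [delta@0] (if false then (3 < (let z = 7 in z)) else (let u = 3 in (false && false)))
step 3: [if@root] (let u = 3 in (false && false))
step 4: [let@root] (false && false)
step 5: [delta@root] false

Answer: false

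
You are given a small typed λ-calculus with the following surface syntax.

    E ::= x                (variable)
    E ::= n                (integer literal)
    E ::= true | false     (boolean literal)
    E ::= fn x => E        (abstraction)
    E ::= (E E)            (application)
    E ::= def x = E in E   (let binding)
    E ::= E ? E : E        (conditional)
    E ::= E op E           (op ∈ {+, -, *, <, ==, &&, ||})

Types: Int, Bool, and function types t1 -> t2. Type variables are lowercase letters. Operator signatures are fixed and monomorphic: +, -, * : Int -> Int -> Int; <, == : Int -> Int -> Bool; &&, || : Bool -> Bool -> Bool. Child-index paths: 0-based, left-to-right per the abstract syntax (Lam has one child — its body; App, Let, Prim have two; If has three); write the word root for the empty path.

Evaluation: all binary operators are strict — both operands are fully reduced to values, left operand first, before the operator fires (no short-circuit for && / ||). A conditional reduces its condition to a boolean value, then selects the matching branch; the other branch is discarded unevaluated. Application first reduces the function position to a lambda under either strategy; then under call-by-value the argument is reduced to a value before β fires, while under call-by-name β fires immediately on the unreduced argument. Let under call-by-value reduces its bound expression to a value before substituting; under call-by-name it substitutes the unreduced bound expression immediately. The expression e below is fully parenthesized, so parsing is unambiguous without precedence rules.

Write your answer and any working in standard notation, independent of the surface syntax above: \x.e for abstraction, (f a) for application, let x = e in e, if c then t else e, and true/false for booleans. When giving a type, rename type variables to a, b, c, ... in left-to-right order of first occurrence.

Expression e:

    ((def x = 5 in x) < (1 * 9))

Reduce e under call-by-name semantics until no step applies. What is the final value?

Trace:
step 0: ((let x = 5 in x) < (1 * 9))
step 1: [let@0] (5 < (1 * 9))
step 2: [delta@1] (5 < 9)
step 3: [delta@root] true

Answer: true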